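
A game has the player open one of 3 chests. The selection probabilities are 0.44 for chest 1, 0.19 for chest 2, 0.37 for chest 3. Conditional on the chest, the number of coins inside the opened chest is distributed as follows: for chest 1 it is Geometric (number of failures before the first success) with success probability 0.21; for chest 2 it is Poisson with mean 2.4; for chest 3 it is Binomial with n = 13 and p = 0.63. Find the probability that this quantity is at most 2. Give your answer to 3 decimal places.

0.332

Conditional on each chest, P(X ≤ 2): 1: 0.506961; 2: 0.569709; 3: 0.000607151.
By total probability, P(X ≤ 2) = 0.44·0.506961 + 0.19·0.569709 + 0.37·0.000607151 = 0.331532.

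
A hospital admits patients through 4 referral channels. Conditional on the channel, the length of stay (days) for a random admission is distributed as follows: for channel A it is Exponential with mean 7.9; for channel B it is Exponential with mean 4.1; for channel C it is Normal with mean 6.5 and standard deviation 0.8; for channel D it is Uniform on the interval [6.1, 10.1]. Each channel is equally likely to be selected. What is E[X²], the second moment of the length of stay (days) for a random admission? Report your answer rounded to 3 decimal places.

For each component E[X²] = Var + (mean)², giving A: 124.82; B: 33.62; C: 42.89; D: 66.9433.
Overall E[X²] = 0.25·124.82 + 0.25·33.62 + 0.25·42.89 + 0.25·66.9433 = 67.0683.

67.068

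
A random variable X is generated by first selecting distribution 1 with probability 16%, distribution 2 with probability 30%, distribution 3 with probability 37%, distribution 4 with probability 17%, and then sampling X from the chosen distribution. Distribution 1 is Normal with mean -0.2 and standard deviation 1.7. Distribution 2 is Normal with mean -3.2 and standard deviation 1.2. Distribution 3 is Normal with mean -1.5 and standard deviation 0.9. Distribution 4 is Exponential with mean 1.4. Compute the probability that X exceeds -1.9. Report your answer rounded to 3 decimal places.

Conditional on each component, P(X > -1.9): 1: 0.841345; 2: 0.13933; 3: 0.671639; 4: 1.
By total probability, P(X > -1.9) = 0.16·0.841345 + 0.3·0.13933 + 0.37·0.671639 + 0.17·1 = 0.594921.

0.595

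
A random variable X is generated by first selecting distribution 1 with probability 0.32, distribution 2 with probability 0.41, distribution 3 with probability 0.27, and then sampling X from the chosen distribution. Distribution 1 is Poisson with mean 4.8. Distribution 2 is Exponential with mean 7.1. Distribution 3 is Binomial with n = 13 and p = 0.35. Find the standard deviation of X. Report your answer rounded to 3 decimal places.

Per component, 1: μ=4.8, E[X²]=27.84; 2: μ=7.1, E[X²]=100.82; 3: μ=4.55, E[X²]=23.66.
E[X] = 0.32·4.8 + 0.41·7.1 + 0.27·4.55 = 5.6755.
E[X²] = 0.32·27.84 + 0.41·100.82 + 0.27·23.66 = 56.6332.
Var(X) = E[X²] − (E[X])² = 56.6332 − 32.2113 = 24.4219.
SD(X) = √24.4219 = 4.94185.

4.942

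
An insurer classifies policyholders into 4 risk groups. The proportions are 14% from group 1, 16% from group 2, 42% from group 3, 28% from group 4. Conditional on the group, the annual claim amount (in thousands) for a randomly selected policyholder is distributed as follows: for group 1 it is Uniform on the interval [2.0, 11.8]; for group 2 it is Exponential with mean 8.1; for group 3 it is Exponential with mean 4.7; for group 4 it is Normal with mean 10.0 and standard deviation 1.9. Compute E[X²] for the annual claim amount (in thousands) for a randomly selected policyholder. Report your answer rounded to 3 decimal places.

For each component E[X²] = Var + (mean)², giving 1: 55.6133; 2: 131.22; 3: 44.18; 4: 103.61.
Overall E[X²] = 0.14·55.6133 + 0.16·131.22 + 0.42·44.18 + 0.28·103.61 = 76.3475.

76.347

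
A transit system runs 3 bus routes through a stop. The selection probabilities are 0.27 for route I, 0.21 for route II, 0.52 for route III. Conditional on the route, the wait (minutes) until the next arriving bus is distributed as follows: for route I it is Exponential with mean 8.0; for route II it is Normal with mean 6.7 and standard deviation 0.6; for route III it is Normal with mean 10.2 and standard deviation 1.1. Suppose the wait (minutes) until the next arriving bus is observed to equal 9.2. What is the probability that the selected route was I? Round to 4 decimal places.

Likelihoods f(9.2 | ·): I: 0.0395796; II: 0.000112938; III: 0.239915.
Posterior ∝ prior × likelihood. Numerator for I: 0.27·0.0395796 = 0.0106865.
Normalizing constant: 0.27·0.0395796 + 0.21·0.000112938 + 0.52·0.239915 = 0.135466.
P(I | observation) = 0.0106865 / 0.135466 = 0.078887.

0.0789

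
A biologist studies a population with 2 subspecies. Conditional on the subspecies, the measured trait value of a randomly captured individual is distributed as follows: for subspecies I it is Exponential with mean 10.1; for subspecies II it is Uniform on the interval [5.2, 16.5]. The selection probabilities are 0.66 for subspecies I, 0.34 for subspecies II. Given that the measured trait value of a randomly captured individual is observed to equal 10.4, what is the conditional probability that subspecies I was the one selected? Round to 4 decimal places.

0.4368

Likelihoods f(10.4 | ·): I: 0.0353577; II: 0.0884956.
Posterior ∝ prior × likelihood. Numerator for I: 0.66·0.0353577 = 0.0233361.
Normalizing constant: 0.66·0.0353577 + 0.34·0.0884956 = 0.0534246.
P(I | observation) = 0.0233361 / 0.0534246 = 0.436804.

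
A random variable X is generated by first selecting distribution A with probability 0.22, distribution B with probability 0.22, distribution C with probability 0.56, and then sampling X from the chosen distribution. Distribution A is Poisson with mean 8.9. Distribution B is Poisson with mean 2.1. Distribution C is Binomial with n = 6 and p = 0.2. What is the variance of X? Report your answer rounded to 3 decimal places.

12.600

Per component, A: μ=8.9, E[X²]=88.11; B: μ=2.1, E[X²]=6.51; C: μ=1.2, E[X²]=2.4.
E[X] = 0.22·8.9 + 0.22·2.1 + 0.56·1.2 = 3.092.
E[X²] = 0.22·88.11 + 0.22·6.51 + 0.56·2.4 = 22.1604.
Var(X) = E[X²] − (E[X])² = 22.1604 − 9.56046 = 12.5999.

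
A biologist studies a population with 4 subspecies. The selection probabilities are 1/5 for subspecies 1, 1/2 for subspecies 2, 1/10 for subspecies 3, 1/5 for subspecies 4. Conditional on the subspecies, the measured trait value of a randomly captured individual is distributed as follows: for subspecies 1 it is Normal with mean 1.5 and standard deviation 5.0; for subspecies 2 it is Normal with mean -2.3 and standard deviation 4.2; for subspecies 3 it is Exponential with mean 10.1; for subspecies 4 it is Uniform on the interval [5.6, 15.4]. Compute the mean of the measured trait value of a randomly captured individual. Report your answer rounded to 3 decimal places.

Component means — 1: 1.5; 2: -2.3; 3: 10.1; 4: 10.5.
E[X] = 0.2·1.5 + 0.5·-2.3 + 0.1·10.1 + 0.2·10.5 = 2.26.

2.260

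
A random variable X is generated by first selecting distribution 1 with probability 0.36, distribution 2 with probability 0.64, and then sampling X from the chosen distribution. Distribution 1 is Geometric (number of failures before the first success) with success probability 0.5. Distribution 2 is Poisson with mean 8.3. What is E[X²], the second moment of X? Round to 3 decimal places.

50.482

For each component E[X²] = Var + (mean)², giving 1: 3; 2: 77.19.
Overall E[X²] = 0.36·3 + 0.64·77.19 = 50.4816.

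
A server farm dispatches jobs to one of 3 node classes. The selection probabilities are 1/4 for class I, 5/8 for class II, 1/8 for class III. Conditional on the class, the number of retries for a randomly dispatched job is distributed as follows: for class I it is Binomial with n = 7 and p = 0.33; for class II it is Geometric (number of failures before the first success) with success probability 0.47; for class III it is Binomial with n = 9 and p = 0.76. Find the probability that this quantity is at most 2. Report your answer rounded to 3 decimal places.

0.677

Conditional on each class, P(X ≤ 2): I: 0.578326; II: 0.851123; III: 0.00103163.
By total probability, P(X ≤ 2) = 0.25·0.578326 + 0.625·0.851123 + 0.125·0.00103163 = 0.676662.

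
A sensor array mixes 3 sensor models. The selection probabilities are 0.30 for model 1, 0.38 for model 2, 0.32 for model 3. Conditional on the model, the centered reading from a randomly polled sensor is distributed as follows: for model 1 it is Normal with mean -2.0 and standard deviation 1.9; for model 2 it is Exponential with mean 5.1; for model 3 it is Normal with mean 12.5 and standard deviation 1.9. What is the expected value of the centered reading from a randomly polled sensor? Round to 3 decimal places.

Component means — 1: -2; 2: 5.1; 3: 12.5.
E[X] = 0.3·-2 + 0.38·5.1 + 0.32·12.5 = 5.338.

5.338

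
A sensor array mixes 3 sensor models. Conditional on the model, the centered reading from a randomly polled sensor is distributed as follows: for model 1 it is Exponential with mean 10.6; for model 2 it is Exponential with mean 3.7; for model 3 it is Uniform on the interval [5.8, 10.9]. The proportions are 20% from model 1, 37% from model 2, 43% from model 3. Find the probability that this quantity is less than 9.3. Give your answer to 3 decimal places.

Conditional on each model, P(X < 9.3): 1: 0.58412; 2: 0.919017; 3: 0.686275.
By total probability, P(X < 9.3) = 0.2·0.58412 + 0.37·0.919017 + 0.43·0.686275 = 0.751958.

0.752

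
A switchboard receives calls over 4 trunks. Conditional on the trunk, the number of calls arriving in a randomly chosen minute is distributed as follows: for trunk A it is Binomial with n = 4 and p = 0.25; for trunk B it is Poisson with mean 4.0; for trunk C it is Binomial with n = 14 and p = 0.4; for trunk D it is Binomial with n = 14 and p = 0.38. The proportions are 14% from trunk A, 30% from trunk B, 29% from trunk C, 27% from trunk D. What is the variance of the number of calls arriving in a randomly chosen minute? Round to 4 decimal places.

Per component, A: μ=1, E[X²]=1.75; B: μ=4, E[X²]=20; C: μ=5.6, E[X²]=34.72; D: μ=5.32, E[X²]=31.6008.
E[X] = 0.14·1 + 0.3·4 + 0.29·5.6 + 0.27·5.32 = 4.4004.
E[X²] = 0.14·1.75 + 0.3·20 + 0.29·34.72 + 0.27·31.6008 = 24.846.
Var(X) = E[X²] − (E[X])² = 24.846 − 19.3635 = 5.4825.

5.4825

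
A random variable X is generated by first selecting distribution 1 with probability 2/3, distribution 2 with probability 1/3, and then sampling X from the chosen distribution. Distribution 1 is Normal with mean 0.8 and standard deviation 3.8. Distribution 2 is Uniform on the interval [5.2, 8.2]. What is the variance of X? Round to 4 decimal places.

Per component, 1: μ=0.8, E[X²]=15.08; 2: μ=6.7, E[X²]=45.64.
E[X] = 0.666667·0.8 + 0.333333·6.7 = 2.76667.
E[X²] = 0.666667·15.08 + 0.333333·45.64 = 25.2667.
Var(X) = E[X²] − (E[X])² = 25.2667 − 7.65444 = 17.6122.

17.6122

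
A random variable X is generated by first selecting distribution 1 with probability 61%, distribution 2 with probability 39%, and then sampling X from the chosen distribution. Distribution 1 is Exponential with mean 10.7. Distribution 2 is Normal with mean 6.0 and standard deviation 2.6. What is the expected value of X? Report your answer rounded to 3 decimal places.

8.867

Component means — 1: 10.7; 2: 6.
E[X] = 0.61·10.7 + 0.39·6 = 8.867.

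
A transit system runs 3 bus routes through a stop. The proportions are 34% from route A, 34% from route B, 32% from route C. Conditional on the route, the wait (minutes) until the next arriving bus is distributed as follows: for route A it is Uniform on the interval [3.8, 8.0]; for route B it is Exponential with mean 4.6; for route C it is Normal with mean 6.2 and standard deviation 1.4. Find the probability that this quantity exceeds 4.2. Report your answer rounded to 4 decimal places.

0.7396

Conditional on each route, P(X > 4.2): A: 0.904762; B: 0.401301; C: 0.923436.
By total probability, P(X > 4.2) = 0.34·0.904762 + 0.34·0.401301 + 0.32·0.923436 = 0.739561.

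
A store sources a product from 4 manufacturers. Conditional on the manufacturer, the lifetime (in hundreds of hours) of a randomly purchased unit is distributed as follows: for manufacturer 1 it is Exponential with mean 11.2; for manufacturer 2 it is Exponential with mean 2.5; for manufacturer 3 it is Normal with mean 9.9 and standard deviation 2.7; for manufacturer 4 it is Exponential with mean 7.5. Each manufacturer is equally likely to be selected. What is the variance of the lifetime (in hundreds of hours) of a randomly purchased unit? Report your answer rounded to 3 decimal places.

Per component, 1: μ=11.2, E[X²]=250.88; 2: μ=2.5, E[X²]=12.5; 3: μ=9.9, E[X²]=105.3; 4: μ=7.5, E[X²]=112.5.
E[X] = 0.25·11.2 + 0.25·2.5 + 0.25·9.9 + 0.25·7.5 = 7.775.
E[X²] = 0.25·250.88 + 0.25·12.5 + 0.25·105.3 + 0.25·112.5 = 120.295.
Var(X) = E[X²] − (E[X])² = 120.295 − 60.4506 = 59.8444.

59.844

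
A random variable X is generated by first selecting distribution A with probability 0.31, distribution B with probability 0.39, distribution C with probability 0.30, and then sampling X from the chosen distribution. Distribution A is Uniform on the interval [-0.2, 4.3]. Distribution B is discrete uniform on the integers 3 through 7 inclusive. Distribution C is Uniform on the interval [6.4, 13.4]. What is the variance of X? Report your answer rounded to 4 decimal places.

Per component, A: μ=2.05, E[X²]=5.89; B: μ=5, E[X²]=27; C: μ=9.9, E[X²]=102.093.
E[X] = 0.31·2.05 + 0.39·5 + 0.3·9.9 = 5.5555.
E[X²] = 0.31·5.89 + 0.39·27 + 0.3·102.093 = 42.9839.
Var(X) = E[X²] − (E[X])² = 42.9839 − 30.8636 = 12.1203.

12.1203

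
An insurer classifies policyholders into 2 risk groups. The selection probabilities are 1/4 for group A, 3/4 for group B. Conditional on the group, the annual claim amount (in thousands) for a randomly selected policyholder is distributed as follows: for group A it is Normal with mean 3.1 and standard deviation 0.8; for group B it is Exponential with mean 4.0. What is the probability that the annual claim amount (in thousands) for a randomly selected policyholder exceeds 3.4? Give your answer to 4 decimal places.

Conditional on each group, P(X > 3.4): A: 0.35383; B: 0.427415.
By total probability, P(X > 3.4) = 0.25·0.35383 + 0.75·0.427415 = 0.409019.

0.4090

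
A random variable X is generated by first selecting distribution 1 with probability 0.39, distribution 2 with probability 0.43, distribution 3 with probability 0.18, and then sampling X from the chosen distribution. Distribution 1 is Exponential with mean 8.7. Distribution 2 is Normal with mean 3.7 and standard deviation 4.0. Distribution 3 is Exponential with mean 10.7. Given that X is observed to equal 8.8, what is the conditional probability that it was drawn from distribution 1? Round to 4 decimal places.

Likelihoods f(8.8 | ·): 1: 0.0418017; 2: 0.0442436; 3: 0.0410619.
Posterior ∝ prior × likelihood. Numerator for 1: 0.39·0.0418017 = 0.0163027.
Normalizing constant: 0.39·0.0418017 + 0.43·0.0442436 + 0.18·0.0410619 = 0.0427186.
P(1 | observation) = 0.0163027 / 0.0427186 = 0.38163.

0.3816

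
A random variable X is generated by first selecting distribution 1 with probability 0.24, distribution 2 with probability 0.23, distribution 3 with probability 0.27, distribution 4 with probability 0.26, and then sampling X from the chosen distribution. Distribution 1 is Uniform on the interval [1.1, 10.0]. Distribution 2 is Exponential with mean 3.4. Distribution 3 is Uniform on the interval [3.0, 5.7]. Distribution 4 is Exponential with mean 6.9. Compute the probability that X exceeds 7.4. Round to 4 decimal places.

Conditional on each component, P(X > 7.4): 1: 0.292135; 2: 0.113441; 3: 0; 4: 0.342164.
By total probability, P(X > 7.4) = 0.24·0.292135 + 0.23·0.113441 + 0.27·0 + 0.26·0.342164 = 0.185167.

0.1852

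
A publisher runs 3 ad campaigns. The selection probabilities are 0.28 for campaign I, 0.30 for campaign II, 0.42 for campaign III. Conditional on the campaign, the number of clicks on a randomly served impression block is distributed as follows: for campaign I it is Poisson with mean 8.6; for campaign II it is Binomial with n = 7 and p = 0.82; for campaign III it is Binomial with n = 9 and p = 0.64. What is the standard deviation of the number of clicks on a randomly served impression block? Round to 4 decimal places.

Per component, I: μ=8.6, E[X²]=82.56; II: μ=5.74, E[X²]=33.9808; III: μ=5.76, E[X²]=35.2512.
E[X] = 0.28·8.6 + 0.3·5.74 + 0.42·5.76 = 6.5492.
E[X²] = 0.28·82.56 + 0.3·33.9808 + 0.42·35.2512 = 48.1165.
Var(X) = E[X²] − (E[X])² = 48.1165 − 42.892 = 5.22452.
SD(X) = √5.22452 = 2.28572.

2.2857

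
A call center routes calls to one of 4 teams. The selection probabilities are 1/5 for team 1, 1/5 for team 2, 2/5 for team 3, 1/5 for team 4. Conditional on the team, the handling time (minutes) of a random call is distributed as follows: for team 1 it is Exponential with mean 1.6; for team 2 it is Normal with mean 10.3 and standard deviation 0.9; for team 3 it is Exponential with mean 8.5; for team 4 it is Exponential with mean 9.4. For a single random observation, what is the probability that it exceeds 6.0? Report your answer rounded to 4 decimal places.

Conditional on each team, P(X > 6.0): 1: 0.0235177; 2: 0.999999; 3: 0.493673; 4: 0.528191.
By total probability, P(X > 6.0) = 0.2·0.0235177 + 0.2·0.999999 + 0.4·0.493673 + 0.2·0.528191 = 0.507811.

0.5078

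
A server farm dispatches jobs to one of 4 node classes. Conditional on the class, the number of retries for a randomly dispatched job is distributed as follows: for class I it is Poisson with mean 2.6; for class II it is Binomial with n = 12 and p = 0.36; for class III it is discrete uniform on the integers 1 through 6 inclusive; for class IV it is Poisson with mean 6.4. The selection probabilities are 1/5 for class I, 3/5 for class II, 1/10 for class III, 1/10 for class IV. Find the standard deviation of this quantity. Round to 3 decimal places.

Per component, I: μ=2.6, E[X²]=9.36; II: μ=4.32, E[X²]=21.4272; III: μ=3.5, E[X²]=15.1667; IV: μ=6.4, E[X²]=47.36.
E[X] = 0.2·2.6 + 0.6·4.32 + 0.1·3.5 + 0.1·6.4 = 4.102.
E[X²] = 0.2·9.36 + 0.6·21.4272 + 0.1·15.1667 + 0.1·47.36 = 20.981.
Var(X) = E[X²] − (E[X])² = 20.981 − 16.8264 = 4.15458.
SD(X) = √4.15458 = 2.03828.

2.038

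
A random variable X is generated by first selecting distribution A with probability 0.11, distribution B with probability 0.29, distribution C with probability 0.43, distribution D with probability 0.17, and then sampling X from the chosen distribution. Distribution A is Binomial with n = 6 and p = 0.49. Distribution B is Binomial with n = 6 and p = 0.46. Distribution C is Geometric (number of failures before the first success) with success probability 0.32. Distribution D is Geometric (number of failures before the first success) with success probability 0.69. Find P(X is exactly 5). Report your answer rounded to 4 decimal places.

Conditional on each component, P(X = 5): A: 0.0864374; B: 0.066732; C: 0.0465259; D: 0.00197541.
By total probability, P(X = 5) = 0.11·0.0864374 + 0.29·0.066732 + 0.43·0.0465259 + 0.17·0.00197541 = 0.0492023.

0.0492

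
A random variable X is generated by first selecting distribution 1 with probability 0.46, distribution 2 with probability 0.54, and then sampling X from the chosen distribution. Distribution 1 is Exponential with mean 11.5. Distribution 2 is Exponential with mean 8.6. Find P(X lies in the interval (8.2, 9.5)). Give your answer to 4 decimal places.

0.0533

Conditional on each component, P(8.2 < X < 9.5): 1: 0.0523913; 2: 0.0540678.
By total probability, P(8.2 < X < 9.5) = 0.46·0.0523913 + 0.54·0.0540678 = 0.0532966.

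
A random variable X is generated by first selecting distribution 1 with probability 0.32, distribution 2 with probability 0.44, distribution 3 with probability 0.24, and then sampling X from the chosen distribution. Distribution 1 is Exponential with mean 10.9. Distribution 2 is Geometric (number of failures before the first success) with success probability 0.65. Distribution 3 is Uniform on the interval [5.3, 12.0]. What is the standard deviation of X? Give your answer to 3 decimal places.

Per component, 1: μ=10.9, E[X²]=237.62; 2: μ=0.538462, E[X²]=1.11834; 3: μ=8.65, E[X²]=78.5633.
E[X] = 0.32·10.9 + 0.44·0.538462 + 0.24·8.65 = 5.80092.
E[X²] = 0.32·237.62 + 0.44·1.11834 + 0.24·78.5633 = 95.3857.
Var(X) = E[X²] − (E[X])² = 95.3857 − 33.6507 = 61.735.
SD(X) = √61.735 = 7.85716.

7.857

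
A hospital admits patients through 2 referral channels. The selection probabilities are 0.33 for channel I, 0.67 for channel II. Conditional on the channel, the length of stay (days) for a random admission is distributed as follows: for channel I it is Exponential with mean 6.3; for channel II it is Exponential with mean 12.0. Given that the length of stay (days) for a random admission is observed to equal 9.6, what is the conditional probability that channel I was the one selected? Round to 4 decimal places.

0.3127

Likelihoods f(9.6 | ·): I: 0.0345842; II: 0.0374441.
Posterior ∝ prior × likelihood. Numerator for I: 0.33·0.0345842 = 0.0114128.
Normalizing constant: 0.33·0.0345842 + 0.67·0.0374441 = 0.0365003.
P(I | observation) = 0.0114128 / 0.0365003 = 0.312676.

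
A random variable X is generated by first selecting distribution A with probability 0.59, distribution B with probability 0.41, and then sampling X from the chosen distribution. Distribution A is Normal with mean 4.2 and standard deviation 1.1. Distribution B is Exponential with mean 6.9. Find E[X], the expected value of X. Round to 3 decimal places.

5.307

Component means — A: 4.2; B: 6.9.
E[X] = 0.59·4.2 + 0.41·6.9 = 5.307.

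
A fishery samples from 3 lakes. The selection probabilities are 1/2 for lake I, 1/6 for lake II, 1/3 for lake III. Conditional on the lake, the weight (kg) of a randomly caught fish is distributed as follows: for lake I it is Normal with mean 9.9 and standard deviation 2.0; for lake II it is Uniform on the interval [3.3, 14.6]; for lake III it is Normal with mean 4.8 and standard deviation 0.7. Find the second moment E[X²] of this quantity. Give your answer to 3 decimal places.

For each component E[X²] = Var + (mean)², giving I: 102.01; II: 90.7433; III: 23.53.
Overall E[X²] = 0.5·102.01 + 0.166667·90.7433 + 0.333333·23.53 = 73.9722.

73.972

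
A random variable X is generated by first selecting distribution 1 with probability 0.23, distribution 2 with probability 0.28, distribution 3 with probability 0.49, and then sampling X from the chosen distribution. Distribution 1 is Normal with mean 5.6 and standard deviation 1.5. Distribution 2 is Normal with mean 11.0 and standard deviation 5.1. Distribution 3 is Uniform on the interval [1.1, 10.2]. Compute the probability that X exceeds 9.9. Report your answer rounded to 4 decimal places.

Conditional on each component, P(X > 9.9): 1: 0.0020741; 2: 0.585384; 3: 0.032967.
By total probability, P(X > 9.9) = 0.23·0.0020741 + 0.28·0.585384 + 0.49·0.032967 = 0.180538.

0.1805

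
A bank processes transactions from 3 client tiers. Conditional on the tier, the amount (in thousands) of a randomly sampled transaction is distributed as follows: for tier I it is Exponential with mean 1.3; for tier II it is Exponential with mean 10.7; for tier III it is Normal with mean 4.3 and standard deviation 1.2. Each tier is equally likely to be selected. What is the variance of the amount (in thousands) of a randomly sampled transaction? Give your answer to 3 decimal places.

54.576

Per component, I: μ=1.3, E[X²]=3.38; II: μ=10.7, E[X²]=228.98; III: μ=4.3, E[X²]=19.93.
E[X] = 0.333333·1.3 + 0.333333·10.7 + 0.333333·4.3 = 5.43333.
E[X²] = 0.333333·3.38 + 0.333333·228.98 + 0.333333·19.93 = 84.0967.
Var(X) = E[X²] − (E[X])² = 84.0967 − 29.5211 = 54.5756.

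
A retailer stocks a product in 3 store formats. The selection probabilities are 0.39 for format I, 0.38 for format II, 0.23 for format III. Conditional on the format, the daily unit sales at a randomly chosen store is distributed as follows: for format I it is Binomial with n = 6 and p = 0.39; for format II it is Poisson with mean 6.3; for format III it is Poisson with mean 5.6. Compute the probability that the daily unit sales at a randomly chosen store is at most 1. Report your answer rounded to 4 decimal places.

0.1079

Conditional on each format, P(X ≤ 1): I: 0.249156; II: 0.013405; III: 0.0244059.
By total probability, P(X ≤ 1) = 0.39·0.249156 + 0.38·0.013405 + 0.23·0.0244059 = 0.107878.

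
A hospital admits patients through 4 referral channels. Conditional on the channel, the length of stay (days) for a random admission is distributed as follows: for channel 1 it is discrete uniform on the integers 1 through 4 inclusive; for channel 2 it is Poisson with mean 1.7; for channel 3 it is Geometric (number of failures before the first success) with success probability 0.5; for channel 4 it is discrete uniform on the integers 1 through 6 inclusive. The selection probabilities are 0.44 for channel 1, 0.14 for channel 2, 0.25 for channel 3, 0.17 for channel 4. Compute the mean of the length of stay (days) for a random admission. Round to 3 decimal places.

2.183

Component means — 1: 2.5; 2: 1.7; 3: 1; 4: 3.5.
E[X] = 0.44·2.5 + 0.14·1.7 + 0.25·1 + 0.17·3.5 = 2.183.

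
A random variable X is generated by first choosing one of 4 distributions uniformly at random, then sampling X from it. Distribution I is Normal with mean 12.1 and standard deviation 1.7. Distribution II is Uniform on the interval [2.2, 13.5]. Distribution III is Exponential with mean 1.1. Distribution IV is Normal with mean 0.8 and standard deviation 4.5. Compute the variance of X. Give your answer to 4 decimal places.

31.3794

Per component, I: μ=12.1, E[X²]=149.3; II: μ=7.85, E[X²]=72.2633; III: μ=1.1, E[X²]=2.42; IV: μ=0.8, E[X²]=20.89.
E[X] = 0.25·12.1 + 0.25·7.85 + 0.25·1.1 + 0.25·0.8 = 5.4625.
E[X²] = 0.25·149.3 + 0.25·72.2633 + 0.25·2.42 + 0.25·20.89 = 61.2183.
Var(X) = E[X²] − (E[X])² = 61.2183 − 29.8389 = 31.3794.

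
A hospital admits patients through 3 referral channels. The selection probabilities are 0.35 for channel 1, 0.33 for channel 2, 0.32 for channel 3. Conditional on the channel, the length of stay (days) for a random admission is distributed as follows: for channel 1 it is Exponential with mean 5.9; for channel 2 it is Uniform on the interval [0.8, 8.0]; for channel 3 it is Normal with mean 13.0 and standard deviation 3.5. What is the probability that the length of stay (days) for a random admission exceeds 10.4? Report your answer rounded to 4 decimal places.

Conditional on each channel, P(X > 10.4): 1: 0.171579; 2: 0; 3: 0.771216.
By total probability, P(X > 10.4) = 0.35·0.171579 + 0.33·0 + 0.32·0.771216 = 0.306842.

0.3068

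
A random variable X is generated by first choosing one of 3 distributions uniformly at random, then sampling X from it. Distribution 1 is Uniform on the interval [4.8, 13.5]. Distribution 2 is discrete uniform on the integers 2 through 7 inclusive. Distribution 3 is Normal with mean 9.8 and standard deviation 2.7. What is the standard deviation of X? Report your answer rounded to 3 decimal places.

3.328

Per component, 1: μ=9.15, E[X²]=90.03; 2: μ=4.5, E[X²]=23.1667; 3: μ=9.8, E[X²]=103.33.
E[X] = 0.333333·9.15 + 0.333333·4.5 + 0.333333·9.8 = 7.81667.
E[X²] = 0.333333·90.03 + 0.333333·23.1667 + 0.333333·103.33 = 72.1756.
Var(X) = E[X²] − (E[X])² = 72.1756 − 61.1003 = 11.0753.
SD(X) = √11.0753 = 3.32795.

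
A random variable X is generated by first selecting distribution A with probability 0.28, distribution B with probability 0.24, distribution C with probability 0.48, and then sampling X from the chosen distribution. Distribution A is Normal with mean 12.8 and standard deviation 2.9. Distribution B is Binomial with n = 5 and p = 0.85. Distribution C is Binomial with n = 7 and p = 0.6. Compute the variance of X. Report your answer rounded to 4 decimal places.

Per component, A: μ=12.8, E[X²]=172.25; B: μ=4.25, E[X²]=18.7; C: μ=4.2, E[X²]=19.32.
E[X] = 0.28·12.8 + 0.24·4.25 + 0.48·4.2 = 6.62.
E[X²] = 0.28·172.25 + 0.24·18.7 + 0.48·19.32 = 61.9916.
Var(X) = E[X²] − (E[X])² = 61.9916 − 43.8244 = 18.1672.

18.1672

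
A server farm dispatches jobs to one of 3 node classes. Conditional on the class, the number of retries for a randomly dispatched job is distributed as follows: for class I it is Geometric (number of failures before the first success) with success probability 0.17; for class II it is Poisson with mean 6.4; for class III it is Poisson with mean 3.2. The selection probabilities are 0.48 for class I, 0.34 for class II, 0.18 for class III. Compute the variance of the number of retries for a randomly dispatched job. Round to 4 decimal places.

17.7846

Per component, I: μ=4.88235, E[X²]=52.5571; II: μ=6.4, E[X²]=47.36; III: μ=3.2, E[X²]=13.44.
E[X] = 0.48·4.88235 + 0.34·6.4 + 0.18·3.2 = 5.09553.
E[X²] = 0.48·52.5571 + 0.34·47.36 + 0.18·13.44 = 43.749.
Var(X) = E[X²] − (E[X])² = 43.749 − 25.9644 = 17.7846.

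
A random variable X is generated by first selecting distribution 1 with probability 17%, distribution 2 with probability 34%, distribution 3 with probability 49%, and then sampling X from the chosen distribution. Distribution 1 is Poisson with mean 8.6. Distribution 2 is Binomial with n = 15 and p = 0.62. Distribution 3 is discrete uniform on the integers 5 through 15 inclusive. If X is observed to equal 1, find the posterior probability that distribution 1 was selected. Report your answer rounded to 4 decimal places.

0.9849

Likelihoods P(X=1 | ·): 1: 0.00158331; 2: 1.21746e-05; 3: 0.
Posterior ∝ prior × likelihood. Numerator for 1: 0.17·0.00158331 = 0.000269163.
Normalizing constant: 0.17·0.00158331 + 0.34·1.21746e-05 + 0.49·0 = 0.000273302.
P(1 | observation) = 0.000269163 / 0.000273302 = 0.984854.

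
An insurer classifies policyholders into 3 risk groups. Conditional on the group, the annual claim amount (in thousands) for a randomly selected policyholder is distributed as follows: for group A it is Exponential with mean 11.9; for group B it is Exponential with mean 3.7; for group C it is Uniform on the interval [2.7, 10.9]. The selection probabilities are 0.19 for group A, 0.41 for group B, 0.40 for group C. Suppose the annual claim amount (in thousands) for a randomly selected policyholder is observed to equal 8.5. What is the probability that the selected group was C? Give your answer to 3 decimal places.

Likelihoods f(8.5 | ·): A: 0.041138; B: 0.0271703; C: 0.121951.
Posterior ∝ prior × likelihood. Numerator for C: 0.4·0.121951 = 0.0487805.
Normalizing constant: 0.19·0.041138 + 0.41·0.0271703 + 0.4·0.121951 = 0.0677365.
P(C | observation) = 0.0487805 / 0.0677365 = 0.72015.

0.720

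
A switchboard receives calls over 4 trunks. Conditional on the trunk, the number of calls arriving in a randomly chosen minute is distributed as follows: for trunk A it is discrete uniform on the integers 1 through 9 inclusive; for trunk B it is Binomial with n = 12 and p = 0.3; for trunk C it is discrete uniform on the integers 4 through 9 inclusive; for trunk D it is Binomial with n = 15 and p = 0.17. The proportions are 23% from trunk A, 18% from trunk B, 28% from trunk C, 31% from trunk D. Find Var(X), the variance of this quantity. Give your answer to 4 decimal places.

5.9534

Per component, A: μ=5, E[X²]=31.6667; B: μ=3.6, E[X²]=15.48; C: μ=6.5, E[X²]=45.1667; D: μ=2.55, E[X²]=8.619.
E[X] = 0.23·5 + 0.18·3.6 + 0.28·6.5 + 0.31·2.55 = 4.4085.
E[X²] = 0.23·31.6667 + 0.18·15.48 + 0.28·45.1667 + 0.31·8.619 = 25.3883.
Var(X) = E[X²] − (E[X])² = 25.3883 − 19.4349 = 5.95342.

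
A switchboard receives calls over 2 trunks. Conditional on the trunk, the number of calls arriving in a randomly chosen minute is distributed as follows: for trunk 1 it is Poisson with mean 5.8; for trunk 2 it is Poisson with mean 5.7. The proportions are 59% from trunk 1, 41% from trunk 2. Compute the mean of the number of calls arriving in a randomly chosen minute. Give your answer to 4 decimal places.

Component means — 1: 5.8; 2: 5.7.
E[X] = 0.59·5.8 + 0.41·5.7 = 5.759.

5.7590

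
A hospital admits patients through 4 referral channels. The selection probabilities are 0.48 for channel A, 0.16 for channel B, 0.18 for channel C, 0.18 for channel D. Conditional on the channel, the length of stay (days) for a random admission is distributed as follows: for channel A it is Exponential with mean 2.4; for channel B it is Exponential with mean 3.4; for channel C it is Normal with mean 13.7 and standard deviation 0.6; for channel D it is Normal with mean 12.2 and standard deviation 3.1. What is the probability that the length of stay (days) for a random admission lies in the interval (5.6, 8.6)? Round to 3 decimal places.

0.070

Conditional on each channel, P(5.6 < X < 8.6): A: 0.069189; B: 0.11291; C: 0; D: 0.106136.
By total probability, P(5.6 < X < 8.6) = 0.48·0.069189 + 0.16·0.11291 + 0.18·0 + 0.18·0.106136 = 0.0703808.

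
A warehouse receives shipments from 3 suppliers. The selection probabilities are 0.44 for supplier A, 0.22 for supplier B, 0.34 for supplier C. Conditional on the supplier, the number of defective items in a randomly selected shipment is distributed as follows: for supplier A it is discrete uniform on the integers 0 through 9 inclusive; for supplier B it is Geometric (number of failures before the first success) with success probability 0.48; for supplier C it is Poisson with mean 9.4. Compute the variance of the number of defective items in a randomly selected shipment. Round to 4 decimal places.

17.2181

Per component, A: μ=4.5, E[X²]=28.5; B: μ=1.08333, E[X²]=3.43056; C: μ=9.4, E[X²]=97.76.
E[X] = 0.44·4.5 + 0.22·1.08333 + 0.34·9.4 = 5.41433.
E[X²] = 0.44·28.5 + 0.22·3.43056 + 0.34·97.76 = 46.5331.
Var(X) = E[X²] − (E[X])² = 46.5331 − 29.315 = 17.2181.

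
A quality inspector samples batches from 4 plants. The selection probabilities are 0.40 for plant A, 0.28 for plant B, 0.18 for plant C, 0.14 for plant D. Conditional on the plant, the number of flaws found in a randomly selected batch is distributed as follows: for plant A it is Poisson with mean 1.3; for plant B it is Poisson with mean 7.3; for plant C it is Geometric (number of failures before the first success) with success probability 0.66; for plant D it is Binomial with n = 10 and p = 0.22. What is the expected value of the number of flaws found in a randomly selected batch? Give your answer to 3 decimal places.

2.965

Component means — A: 1.3; B: 7.3; C: 0.515152; D: 2.2.
E[X] = 0.4·1.3 + 0.28·7.3 + 0.18·0.515152 + 0.14·2.2 = 2.96473.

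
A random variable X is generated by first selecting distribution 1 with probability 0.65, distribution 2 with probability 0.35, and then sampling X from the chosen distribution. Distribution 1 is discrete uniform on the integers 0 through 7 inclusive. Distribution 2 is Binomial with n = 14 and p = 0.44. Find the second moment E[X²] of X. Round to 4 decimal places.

For each component E[X²] = Var + (mean)², giving 1: 17.5; 2: 41.3952.
Overall E[X²] = 0.65·17.5 + 0.35·41.3952 = 25.8633.

25.8633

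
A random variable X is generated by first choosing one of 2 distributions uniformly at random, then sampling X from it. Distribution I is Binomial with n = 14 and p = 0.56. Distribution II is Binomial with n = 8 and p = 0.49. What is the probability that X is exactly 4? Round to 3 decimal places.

Conditional on each component, P(X = 4): I: 0.026774; II: 0.273.
By total probability, P(X = 4) = 0.5·0.026774 + 0.5·0.273 = 0.149887.

0.150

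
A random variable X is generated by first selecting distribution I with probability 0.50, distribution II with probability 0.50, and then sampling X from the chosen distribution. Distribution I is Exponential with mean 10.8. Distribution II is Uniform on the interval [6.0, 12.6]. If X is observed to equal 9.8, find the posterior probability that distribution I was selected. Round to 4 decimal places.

Likelihoods f(9.8 | ·): I: 0.0373675; II: 0.151515.
Posterior ∝ prior × likelihood. Numerator for I: 0.5·0.0373675 = 0.0186838.
Normalizing constant: 0.5·0.0373675 + 0.5·0.151515 = 0.0944413.
P(I | observation) = 0.0186838 / 0.0944413 = 0.197835.

0.1978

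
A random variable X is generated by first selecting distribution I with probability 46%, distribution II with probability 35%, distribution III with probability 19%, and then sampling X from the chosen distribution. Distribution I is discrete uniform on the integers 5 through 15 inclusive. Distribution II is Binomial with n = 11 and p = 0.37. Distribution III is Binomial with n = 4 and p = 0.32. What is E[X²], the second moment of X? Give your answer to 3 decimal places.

For each component E[X²] = Var + (mean)², giving I: 110; II: 19.129; III: 2.5088.
Overall E[X²] = 0.46·110 + 0.35·19.129 + 0.19·2.5088 = 57.7718.

57.772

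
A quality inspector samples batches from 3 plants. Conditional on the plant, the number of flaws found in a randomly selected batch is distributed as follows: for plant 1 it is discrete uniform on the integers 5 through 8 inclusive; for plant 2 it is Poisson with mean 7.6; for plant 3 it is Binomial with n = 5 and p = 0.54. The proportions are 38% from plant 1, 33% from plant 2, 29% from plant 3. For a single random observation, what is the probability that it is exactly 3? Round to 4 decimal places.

0.1087

Conditional on each plant, P(X = 3): 1: 0; 2: 0.0366144; 3: 0.333194.
By total probability, P(X = 3) = 0.38·0 + 0.33·0.0366144 + 0.29·0.333194 = 0.108709.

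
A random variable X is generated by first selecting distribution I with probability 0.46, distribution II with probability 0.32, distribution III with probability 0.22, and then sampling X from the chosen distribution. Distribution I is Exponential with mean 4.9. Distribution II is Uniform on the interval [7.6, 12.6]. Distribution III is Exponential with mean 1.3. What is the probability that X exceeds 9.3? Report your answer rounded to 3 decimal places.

0.280

Conditional on each component, P(X > 9.3): I: 0.149874; II: 0.66; III: 0.000781851.
By total probability, P(X > 9.3) = 0.46·0.149874 + 0.32·0.66 + 0.22·0.000781851 = 0.280314.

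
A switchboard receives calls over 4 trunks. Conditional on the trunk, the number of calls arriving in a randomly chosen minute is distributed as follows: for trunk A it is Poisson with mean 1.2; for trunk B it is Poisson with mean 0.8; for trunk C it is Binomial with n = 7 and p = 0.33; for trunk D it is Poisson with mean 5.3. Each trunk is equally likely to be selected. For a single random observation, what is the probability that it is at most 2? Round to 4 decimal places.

0.6280

Conditional on each trunk, P(X ≤ 2): A: 0.879487; B: 0.952577; C: 0.578326; D: 0.101554.
By total probability, P(X ≤ 2) = 0.25·0.879487 + 0.25·0.952577 + 0.25·0.578326 + 0.25·0.101554 = 0.627986.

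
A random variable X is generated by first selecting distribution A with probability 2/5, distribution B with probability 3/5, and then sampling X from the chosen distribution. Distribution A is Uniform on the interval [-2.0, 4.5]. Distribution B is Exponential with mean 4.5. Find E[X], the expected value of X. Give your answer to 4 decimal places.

3.2000

Component means — A: 1.25; B: 4.5.
E[X] = 0.4·1.25 + 0.6·4.5 = 3.2.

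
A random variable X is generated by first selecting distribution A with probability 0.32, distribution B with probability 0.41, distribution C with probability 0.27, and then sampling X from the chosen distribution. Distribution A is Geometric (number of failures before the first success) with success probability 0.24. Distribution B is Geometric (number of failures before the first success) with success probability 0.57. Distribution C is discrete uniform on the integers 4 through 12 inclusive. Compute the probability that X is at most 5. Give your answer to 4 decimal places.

0.7257

Conditional on each component, P(X ≤ 5): A: 0.8073; B: 0.993679; C: 0.222222.
By total probability, P(X ≤ 5) = 0.32·0.8073 + 0.41·0.993679 + 0.27·0.222222 = 0.725744.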